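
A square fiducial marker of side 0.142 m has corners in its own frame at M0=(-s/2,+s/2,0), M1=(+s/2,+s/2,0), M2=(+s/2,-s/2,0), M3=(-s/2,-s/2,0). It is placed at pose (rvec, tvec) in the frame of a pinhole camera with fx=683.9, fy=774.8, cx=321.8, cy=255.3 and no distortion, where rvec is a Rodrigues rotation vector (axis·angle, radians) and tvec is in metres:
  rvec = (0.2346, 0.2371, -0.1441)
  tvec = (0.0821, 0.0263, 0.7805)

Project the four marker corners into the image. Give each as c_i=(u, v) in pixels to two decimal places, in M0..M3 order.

c0=(343.47, 353.14) c1=(464.53, 341.53) c2=(448.41, 203.40) c3=(323.41, 221.67)

Intrinsics K: fx=683.9, fy=774.8, cx=321.8, cy=255.3
Marker side s = 0.142 m; corners in marker frame (Z=0):
  M0 = (-0.0710, +0.0710, 0)
  M1 = (+0.0710, +0.0710, 0)
  M2 = (+0.0710, -0.0710, 0)
  M3 = (-0.0710, -0.0710, 0)
rvec = (0.2346, 0.2371, -0.1441), |rvec| = θ = 0.36334 rad = 20.818°
Rodrigues: sinθ=0.35540, 1−cosθ=0.06529; R = I + sinθ·[k]× + (1−cosθ)·[k]×²:
    [+0.96193 +0.16846 +0.21520]
    [-0.11344 +0.96251 -0.24637]
    [-0.24864 +0.21258 +0.94498]
t = (0.0821, 0.0263, 0.7805) m
M0: Pc = R·M0+t = (+0.02576, +0.10269, +0.81325); u = 683.9·(+0.02576)/0.81325 + 321.8 = 343.4657, v = 774.8·(+0.10269)/0.81325 + 255.3 = 353.1382
M1: Pc = R·M1+t = (+0.16236, +0.08658, +0.77794); u = 683.9·(+0.16236)/0.77794 + 321.8 = 464.5313, v = 774.8·(+0.08658)/0.77794 + 255.3 = 341.5346
M2: Pc = R·M2+t = (+0.13844, -0.05009, +0.74775); u = 683.9·(+0.13844)/0.74775 + 321.8 = 448.4149, v = 774.8·(-0.05009)/0.74775 + 255.3 = 203.3952
M3: Pc = R·M3+t = (+0.00184, -0.03398, +0.78306); u = 683.9·(+0.00184)/0.78306 + 321.8 = 323.4091, v = 774.8·(-0.03398)/0.78306 + 255.3 = 221.6744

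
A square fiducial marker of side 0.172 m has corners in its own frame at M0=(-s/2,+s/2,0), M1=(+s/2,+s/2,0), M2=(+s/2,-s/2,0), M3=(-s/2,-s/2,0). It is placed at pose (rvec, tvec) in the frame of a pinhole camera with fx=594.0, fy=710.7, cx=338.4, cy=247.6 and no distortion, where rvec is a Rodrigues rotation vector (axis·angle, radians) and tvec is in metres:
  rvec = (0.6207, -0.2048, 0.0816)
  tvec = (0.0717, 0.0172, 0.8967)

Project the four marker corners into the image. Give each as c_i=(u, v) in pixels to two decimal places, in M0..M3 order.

c0=(322.97, 313.29) c1=(427.06, 312.62) c2=(453.24, 205.51) c3=(338.05, 201.50)

Intrinsics K: fx=594.0, fy=710.7, cx=338.4, cy=247.6
Marker side s = 0.172 m; corners in marker frame (Z=0):
  M0 = (-0.0860, +0.0860, 0)
  M1 = (+0.0860, +0.0860, 0)
  M2 = (+0.0860, -0.0860, 0)
  M3 = (-0.0860, -0.0860, 0)
rvec = (0.6207, -0.2048, 0.0816), |rvec| = θ = 0.65869 rad = 37.740°
Rodrigues: sinθ=0.61208, 1−cosθ=0.20920; R = I + sinθ·[k]× + (1−cosθ)·[k]×²:
    [+0.97657 -0.13712 -0.16589]
    [+0.01453 +0.81102 -0.58484]
    [+0.21473 +0.56872 +0.79401]
t = (0.0717, 0.0172, 0.8967) m
M0: Pc = R·M0+t = (-0.02408, +0.08570, +0.92714); u = 594.0·(-0.02408)/0.92714 + 338.4 = 322.9744, v = 710.7·(+0.08570)/0.92714 + 247.6 = 313.2917
M1: Pc = R·M1+t = (+0.14389, +0.08820, +0.96408); u = 594.0·(+0.14389)/0.96408 + 338.4 = 427.0568, v = 710.7·(+0.08820)/0.96408 + 247.6 = 312.6175
M2: Pc = R·M2+t = (+0.16748, -0.05130, +0.86626); u = 594.0·(+0.16748)/0.86626 + 338.4 = 453.2405, v = 710.7·(-0.05130)/0.86626 + 247.6 = 205.5137
M3: Pc = R·M3+t = (-0.00049, -0.05380, +0.82932); u = 594.0·(-0.00049)/0.82932 + 338.4 = 338.0474, v = 710.7·(-0.05380)/0.82932 + 247.6 = 201.4975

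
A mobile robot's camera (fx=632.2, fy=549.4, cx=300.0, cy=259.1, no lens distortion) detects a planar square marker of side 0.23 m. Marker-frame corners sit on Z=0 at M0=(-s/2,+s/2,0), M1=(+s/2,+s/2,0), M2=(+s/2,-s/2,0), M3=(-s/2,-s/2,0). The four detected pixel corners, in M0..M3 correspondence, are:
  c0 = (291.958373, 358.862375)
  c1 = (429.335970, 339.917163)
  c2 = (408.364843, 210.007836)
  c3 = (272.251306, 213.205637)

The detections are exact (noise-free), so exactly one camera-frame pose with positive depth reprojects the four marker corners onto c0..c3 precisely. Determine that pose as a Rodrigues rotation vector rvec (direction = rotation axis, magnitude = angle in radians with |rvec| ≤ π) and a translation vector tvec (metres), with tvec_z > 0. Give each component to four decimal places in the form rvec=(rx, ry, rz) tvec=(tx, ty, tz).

Intrinsics K: fx=632.2, fy=549.4, cx=300.0, cy=259.1
Marker side s = 0.23 m; corners in marker frame (Z=0):
  M0 = (-0.1150, +0.1150, 0)
  M1 = (+0.1150, +0.1150, 0)
  M2 = (+0.1150, -0.1150, 0)
  M3 = (-0.1150, -0.1150, 0)
Detected image corners:
  c0 = (291.958373, 358.862375) px
  c1 = (429.335970, 339.917163) px
  c2 = (408.364843, 210.007836) px
  c3 = (272.251306, 213.205637) px
Planar DLT: solve 8×8 A·h = b for H (H[2,2]=1):
  H  [+765.49388 +49.06751 +354.18173]
  H  [+89.15043 +565.50892 +279.29439]
  H  [+0.48786 -0.11275 +1.00000]
B = K⁻¹H; ‖b₁‖=1.096222, ‖b₂‖=1.096222; λ = 2/(‖b₁‖+‖b₂‖) = 0.912224, sign → tz>0 ⇒ λ=+0.912224
r₁ = λ·B[:,0] = (+0.89337,-0.06186,+0.44504); r₂ = λ·B[:,1] = (+0.11961,+0.98748,-0.10286)
r₃ = r₁×r₂ = (-0.43310,+0.14512,+0.88959); SVD([r₁ r₂ r₃]) → R = UVᵀ:
  R  [+0.89337 +0.11961 -0.43310]
  R  [-0.06186 +0.98748 +0.14512]
  R  [+0.44504 -0.10286 +0.88959]
t = (+0.07818, +0.03353, +0.91222) m
tr R = 2.770438; θ = arccos((tr R − 1)/2) = 0.483831 rad = 27.721°
axis k = ((R−Rᵀ)₃₂, (R−Rᵀ)₁₃, (R−Rᵀ)₂₁) / (2 sinθ) = (-0.266541, -0.943881, -0.195052)
rvec = θ·k = (-0.128961, -0.456679, -0.094372)

rvec=(-0.1290, -0.4567, -0.0944) tvec=(0.0782, 0.0335, 0.9122)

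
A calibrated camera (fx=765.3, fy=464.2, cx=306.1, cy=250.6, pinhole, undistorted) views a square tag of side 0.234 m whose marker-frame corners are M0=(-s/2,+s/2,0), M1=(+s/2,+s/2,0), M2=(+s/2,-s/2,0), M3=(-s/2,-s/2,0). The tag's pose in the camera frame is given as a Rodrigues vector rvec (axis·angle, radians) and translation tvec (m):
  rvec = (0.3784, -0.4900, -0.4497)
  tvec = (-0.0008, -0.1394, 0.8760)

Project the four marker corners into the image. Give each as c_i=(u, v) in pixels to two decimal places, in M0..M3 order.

Intrinsics K: fx=765.3, fy=464.2, cx=306.1, cy=250.6
Marker side s = 0.234 m; corners in marker frame (Z=0):
  M0 = (-0.1170, +0.1170, 0)
  M1 = (+0.1170, +0.1170, 0)
  M2 = (+0.1170, -0.1170, 0)
  M3 = (-0.1170, -0.1170, 0)
rvec = (0.3784, -0.4900, -0.4497), |rvec| = θ = 0.76519 rad = 43.842°
Rodrigues: sinθ=0.69267, 1−cosθ=0.27875; R = I + sinθ·[k]× + (1−cosθ)·[k]×²:
    [+0.78942 +0.31881 -0.52458]
    [-0.49535 +0.83556 -0.23764]
    [+0.36255 +0.44744 +0.81753]
t = (-0.0008, -0.1394, 0.8760) m
M0: Pc = R·M0+t = (-0.05586, +0.01632, +0.88593); u = 765.3·(-0.05586)/0.88593 + 306.1 = 257.8452, v = 464.2·(+0.01632)/0.88593 + 250.6 = 259.1493
M1: Pc = R·M1+t = (+0.12886, -0.09960, +0.97077); u = 765.3·(+0.12886)/0.97077 + 306.1 = 407.6881, v = 464.2·(-0.09960)/0.97077 + 250.6 = 202.9752
M2: Pc = R·M2+t = (+0.05426, -0.29512, +0.86607); u = 765.3·(+0.05426)/0.86607 + 306.1 = 354.0477, v = 464.2·(-0.29512)/0.86607 + 250.6 = 92.4217
M3: Pc = R·M3+t = (-0.13046, -0.17920, +0.78123); u = 765.3·(-0.13046)/0.78123 + 306.1 = 178.2976, v = 464.2·(-0.17920)/0.78123 + 250.6 = 144.1189

c0=(257.85, 259.15) c1=(407.69, 202.98) c2=(354.05, 92.42) c3=(178.30, 144.12)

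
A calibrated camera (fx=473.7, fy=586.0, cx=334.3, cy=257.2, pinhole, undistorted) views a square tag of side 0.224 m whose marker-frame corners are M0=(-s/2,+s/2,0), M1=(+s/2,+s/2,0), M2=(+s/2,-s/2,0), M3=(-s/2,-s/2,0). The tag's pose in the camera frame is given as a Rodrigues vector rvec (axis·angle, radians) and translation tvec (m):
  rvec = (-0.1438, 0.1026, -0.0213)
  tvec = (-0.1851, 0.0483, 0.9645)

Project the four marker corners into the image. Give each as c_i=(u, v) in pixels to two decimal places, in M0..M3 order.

Intrinsics K: fx=473.7, fy=586.0, cx=334.3, cy=257.2
Marker side s = 0.224 m; corners in marker frame (Z=0):
  M0 = (-0.1120, +0.1120, 0)
  M1 = (+0.1120, +0.1120, 0)
  M2 = (+0.1120, -0.1120, 0)
  M3 = (-0.1120, -0.1120, 0)
rvec = (-0.1438, 0.1026, -0.0213), |rvec| = θ = 0.17793 rad = 10.195°
Rodrigues: sinθ=0.17699, 1−cosθ=0.01579; R = I + sinθ·[k]× + (1−cosθ)·[k]×²:
    [+0.99452 +0.01383 +0.10359]
    [-0.02855 +0.98946 +0.14195]
    [-0.10053 -0.14413 +0.98444]
t = (-0.1851, 0.0483, 0.9645) m
M0: Pc = R·M0+t = (-0.29494, +0.16232, +0.95962); u = 473.7·(-0.29494)/0.95962 + 334.3 = 188.7085, v = 586.0·(+0.16232)/0.95962 + 257.2 = 356.3204
M1: Pc = R·M1+t = (-0.07216, +0.15592, +0.93710); u = 473.7·(-0.07216)/0.93710 + 334.3 = 297.8212, v = 586.0·(+0.15592)/0.93710 + 257.2 = 354.7039
M2: Pc = R·M2+t = (-0.07526, -0.06572, +0.96938); u = 473.7·(-0.07526)/0.96938 + 334.3 = 297.5222, v = 586.0·(-0.06572)/0.96938 + 257.2 = 217.4737
M3: Pc = R·M3+t = (-0.29804, -0.05932, +0.99190); u = 473.7·(-0.29804)/0.99190 + 334.3 = 191.9679, v = 586.0·(-0.05932)/0.99190 + 257.2 = 222.1531

c0=(188.71, 356.32) c1=(297.82, 354.70) c2=(297.52, 217.47) c3=(191.97, 222.15)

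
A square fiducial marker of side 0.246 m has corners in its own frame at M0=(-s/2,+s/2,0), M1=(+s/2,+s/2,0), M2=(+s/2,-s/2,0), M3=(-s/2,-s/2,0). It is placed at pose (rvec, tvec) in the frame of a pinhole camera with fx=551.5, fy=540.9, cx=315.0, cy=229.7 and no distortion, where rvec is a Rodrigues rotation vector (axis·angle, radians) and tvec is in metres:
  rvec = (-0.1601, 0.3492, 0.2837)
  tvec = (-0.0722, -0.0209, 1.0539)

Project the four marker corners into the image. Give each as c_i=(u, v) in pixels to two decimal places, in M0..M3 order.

c0=(203.20, 262.35) c1=(315.90, 298.02) c2=(355.73, 172.96) c3=(242.51, 148.05)

Intrinsics K: fx=551.5, fy=540.9, cx=315.0, cy=229.7
Marker side s = 0.246 m; corners in marker frame (Z=0):
  M0 = (-0.1230, +0.1230, 0)
  M1 = (+0.1230, +0.1230, 0)
  M2 = (+0.1230, -0.1230, 0)
  M3 = (-0.1230, -0.1230, 0)
rvec = (-0.1601, 0.3492, 0.2837), |rvec| = θ = 0.47755 rad = 27.362°
Rodrigues: sinθ=0.45961, 1−cosθ=0.11188; R = I + sinθ·[k]× + (1−cosθ)·[k]×²:
    [+0.90070 -0.30047 +0.31380]
    [+0.24561 +0.94794 +0.20268]
    [-0.35836 -0.10548 +0.92761]
t = (-0.0722, -0.0209, 1.0539) m
M0: Pc = R·M0+t = (-0.21994, +0.06549, +1.08500); u = 551.5·(-0.21994)/1.08500 + 315.0 = 203.2046, v = 540.9·(+0.06549)/1.08500 + 229.7 = 262.3466
M1: Pc = R·M1+t = (+0.00163, +0.12591, +0.99685); u = 551.5·(+0.00163)/0.99685 + 315.0 = 315.9009, v = 540.9·(+0.12591)/0.99685 + 229.7 = 298.0186
M2: Pc = R·M2+t = (+0.07554, -0.10729, +1.02280); u = 551.5·(+0.07554)/1.02280 + 315.0 = 355.7333, v = 540.9·(-0.10729)/1.02280 + 229.7 = 172.9622
M3: Pc = R·M3+t = (-0.14603, -0.16771, +1.11095); u = 551.5·(-0.14603)/1.11095 + 315.0 = 242.5085, v = 540.9·(-0.16771)/1.11095 + 229.7 = 148.0468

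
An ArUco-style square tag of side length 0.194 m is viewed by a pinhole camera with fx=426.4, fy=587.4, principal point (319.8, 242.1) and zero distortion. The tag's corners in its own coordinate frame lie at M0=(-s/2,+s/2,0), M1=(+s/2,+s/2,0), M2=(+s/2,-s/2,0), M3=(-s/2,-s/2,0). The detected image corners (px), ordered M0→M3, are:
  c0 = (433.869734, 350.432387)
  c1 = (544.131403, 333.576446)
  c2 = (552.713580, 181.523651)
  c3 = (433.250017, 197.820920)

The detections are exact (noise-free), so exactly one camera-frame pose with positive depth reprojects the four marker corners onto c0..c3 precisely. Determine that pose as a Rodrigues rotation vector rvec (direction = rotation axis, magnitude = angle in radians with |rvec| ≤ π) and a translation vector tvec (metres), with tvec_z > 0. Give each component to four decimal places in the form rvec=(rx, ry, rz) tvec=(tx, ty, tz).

rvec=(0.2943, -0.0597, -0.0935) tvec=(0.2831, 0.0321, 0.7039)

Intrinsics K: fx=426.4, fy=587.4, cx=319.8, cy=242.1
Marker side s = 0.194 m; corners in marker frame (Z=0):
  M0 = (-0.0970, +0.0970, 0)
  M1 = (+0.0970, +0.0970, 0)
  M2 = (+0.0970, -0.0970, 0)
  M3 = (-0.0970, -0.0970, 0)
Detected image corners:
  c0 = (433.869734, 350.432387) px
  c1 = (544.131403, 333.576446) px
  c2 = (552.713580, 181.523651) px
  c3 = (433.250017, 197.820920) px
Planar DLT: solve 8×8 A·h = b for H (H[2,2]=1):
  H  [+622.58434 +183.17584 +491.26801]
  H  [-68.46874 +895.57647 +268.85416]
  H  [+0.06408 +0.41517 +1.00000]
B = K⁻¹H; ‖b₁‖=1.420698, ‖b₂‖=1.420698; λ = 2/(‖b₁‖+‖b₂‖) = 0.703879, sign → tz>0 ⇒ λ=+0.703879
r₁ = λ·B[:,0] = (+0.99390,-0.10064,+0.04511); r₂ = λ·B[:,1] = (+0.08320,+0.95272,+0.29223)
r₃ = r₁×r₂ = (-0.07238,-0.28669,+0.95528); SVD([r₁ r₂ r₃]) → R = UVᵀ:
  R  [+0.99390 +0.08320 -0.07238]
  R  [-0.10064 +0.95272 -0.28669]
  R  [+0.04511 +0.29223 +0.95528]
t = (+0.28305, +0.03206, +0.70388) m
tr R = 2.901906; θ = arccos((tr R − 1)/2) = 0.314495 rad = 18.019°
axis k = ((R−Rᵀ)₃₂, (R−Rᵀ)₁₃, (R−Rᵀ)₂₁) / (2 sinθ) = (+0.935753, -0.189906, -0.297155)
rvec = θ·k = (+0.294289, -0.059724, -0.093454)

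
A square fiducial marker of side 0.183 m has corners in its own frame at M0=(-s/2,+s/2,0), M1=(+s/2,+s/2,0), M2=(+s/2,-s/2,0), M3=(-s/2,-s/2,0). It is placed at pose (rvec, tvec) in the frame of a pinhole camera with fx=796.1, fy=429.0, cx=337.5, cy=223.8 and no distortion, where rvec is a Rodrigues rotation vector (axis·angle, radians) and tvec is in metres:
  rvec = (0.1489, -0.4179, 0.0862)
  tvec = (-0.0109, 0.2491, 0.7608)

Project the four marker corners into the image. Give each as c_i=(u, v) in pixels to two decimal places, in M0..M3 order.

c0=(224.14, 419.06) c1=(398.44, 406.07) c2=(421.31, 313.09) c3=(243.78, 316.69)

Intrinsics K: fx=796.1, fy=429.0, cx=337.5, cy=223.8
Marker side s = 0.183 m; corners in marker frame (Z=0):
  M0 = (-0.0915, +0.0915, 0)
  M1 = (+0.0915, +0.0915, 0)
  M2 = (+0.0915, -0.0915, 0)
  M3 = (-0.0915, -0.0915, 0)
rvec = (0.1489, -0.4179, 0.0862), |rvec| = θ = 0.45193 rad = 25.894°
Rodrigues: sinθ=0.43670, 1−cosθ=0.10039; R = I + sinθ·[k]× + (1−cosθ)·[k]×²:
    [+0.91050 -0.11388 -0.39751]
    [+0.05271 +0.98545 -0.16159]
    [+0.41013 +0.12618 +0.90326]
t = (-0.0109, 0.2491, 0.7608) m
M0: Pc = R·M0+t = (-0.10463, +0.33445, +0.73482); u = 796.1·(-0.10463)/0.73482 + 337.5 = 224.1428, v = 429.0·(+0.33445)/0.73482 + 223.8 = 419.0554
M1: Pc = R·M1+t = (+0.06199, +0.34409, +0.80987); u = 796.1·(+0.06199)/0.80987 + 337.5 = 398.4367, v = 429.0·(+0.34409)/0.80987 + 223.8 = 406.0699
M2: Pc = R·M2+t = (+0.08283, +0.16375, +0.78678); u = 796.1·(+0.08283)/0.78678 + 337.5 = 421.3123, v = 429.0·(+0.16375)/0.78678 + 223.8 = 313.0885
M3: Pc = R·M3+t = (-0.08379, +0.15411, +0.71173); u = 796.1·(-0.08379)/0.71173 + 337.5 = 243.7762, v = 429.0·(+0.15411)/0.71173 + 223.8 = 316.6902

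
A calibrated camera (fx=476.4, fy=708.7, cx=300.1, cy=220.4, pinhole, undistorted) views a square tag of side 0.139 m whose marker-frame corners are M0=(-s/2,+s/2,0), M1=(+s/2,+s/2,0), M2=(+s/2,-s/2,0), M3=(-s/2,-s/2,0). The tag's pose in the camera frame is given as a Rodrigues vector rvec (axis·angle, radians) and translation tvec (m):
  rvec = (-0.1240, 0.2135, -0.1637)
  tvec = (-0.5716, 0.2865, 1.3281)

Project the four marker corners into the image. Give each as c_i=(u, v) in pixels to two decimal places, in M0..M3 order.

Intrinsics K: fx=476.4, fy=708.7, cx=300.1, cy=220.4
Marker side s = 0.139 m; corners in marker frame (Z=0):
  M0 = (-0.0695, +0.0695, 0)
  M1 = (+0.0695, +0.0695, 0)
  M2 = (+0.0695, -0.0695, 0)
  M3 = (-0.0695, -0.0695, 0)
rvec = (-0.1240, 0.2135, -0.1637), |rvec| = θ = 0.29624 rad = 16.973°
Rodrigues: sinθ=0.29192, 1−cosθ=0.04356; R = I + sinθ·[k]× + (1−cosθ)·[k]×²:
    [+0.96407 +0.14818 +0.22047]
    [-0.17446 +0.97907 +0.10485]
    [-0.20032 -0.13954 +0.96974]
t = (-0.5716, 0.2865, 1.3281) m
M0: Pc = R·M0+t = (-0.62830, +0.36667, +1.33232); u = 476.4·(-0.62830)/1.33232 + 300.1 = 75.4365, v = 708.7·(+0.36667)/1.33232 + 220.4 = 415.4419
M1: Pc = R·M1+t = (-0.49430, +0.34242, +1.30448); u = 476.4·(-0.49430)/1.30448 + 300.1 = 119.5806, v = 708.7·(+0.34242)/1.30448 + 220.4 = 406.4307
M2: Pc = R·M2+t = (-0.51490, +0.20633, +1.32388); u = 476.4·(-0.51490)/1.32388 + 300.1 = 114.8138, v = 708.7·(+0.20633)/1.32388 + 220.4 = 330.8530
M3: Pc = R·M3+t = (-0.64890, +0.23058, +1.35172); u = 476.4·(-0.64890)/1.35172 + 300.1 = 71.4013, v = 708.7·(+0.23058)/1.35172 + 220.4 = 341.2917

c0=(75.44, 415.44) c1=(119.58, 406.43) c2=(114.81, 330.85) c3=(71.40, 341.29)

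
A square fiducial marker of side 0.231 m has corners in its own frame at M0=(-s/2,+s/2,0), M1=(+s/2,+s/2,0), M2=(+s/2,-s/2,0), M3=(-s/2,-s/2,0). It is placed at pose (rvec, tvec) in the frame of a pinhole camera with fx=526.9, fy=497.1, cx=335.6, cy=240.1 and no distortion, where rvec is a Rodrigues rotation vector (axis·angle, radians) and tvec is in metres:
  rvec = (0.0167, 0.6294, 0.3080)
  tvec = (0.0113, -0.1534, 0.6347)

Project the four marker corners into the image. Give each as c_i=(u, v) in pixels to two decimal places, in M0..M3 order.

Intrinsics K: fx=526.9, fy=497.1, cx=335.6, cy=240.1
Marker side s = 0.231 m; corners in marker frame (Z=0):
  M0 = (-0.1155, +0.1155, 0)
  M1 = (+0.1155, +0.1155, 0)
  M2 = (+0.1155, -0.1155, 0)
  M3 = (-0.1155, -0.1155, 0)
rvec = (0.0167, 0.6294, 0.3080), |rvec| = θ = 0.70092 rad = 40.160°
Rodrigues: sinθ=0.64492, 1−cosθ=0.23575; R = I + sinθ·[k]× + (1−cosθ)·[k]×²:
    [+0.76438 -0.27835 +0.58158]
    [+0.28844 +0.95434 +0.07766]
    [-0.57665 +0.10839 +0.80977]
t = (0.0113, -0.1534, 0.6347) m
M0: Pc = R·M0+t = (-0.10914, -0.07649, +0.71382); u = 526.9·(-0.10914)/0.71382 + 335.6 = 255.0427, v = 497.1·(-0.07649)/0.71382 + 240.1 = 186.8346
M1: Pc = R·M1+t = (+0.06744, -0.00986, +0.58062); u = 526.9·(+0.06744)/0.58062 + 335.6 = 396.7980, v = 497.1·(-0.00986)/0.58062 + 240.1 = 231.6593
M2: Pc = R·M2+t = (+0.13174, -0.23031, +0.55558); u = 526.9·(+0.13174)/0.55558 + 335.6 = 460.5356, v = 497.1·(-0.23031)/0.55558 + 240.1 = 34.0295
M3: Pc = R·M3+t = (-0.04484, -0.29694, +0.68878); u = 526.9·(-0.04484)/0.68878 + 335.6 = 301.3010, v = 497.1·(-0.29694)/0.68878 + 240.1 = 25.7955

c0=(255.04, 186.83) c1=(396.80, 231.66) c2=(460.54, 34.03) c3=(301.30, 25.80)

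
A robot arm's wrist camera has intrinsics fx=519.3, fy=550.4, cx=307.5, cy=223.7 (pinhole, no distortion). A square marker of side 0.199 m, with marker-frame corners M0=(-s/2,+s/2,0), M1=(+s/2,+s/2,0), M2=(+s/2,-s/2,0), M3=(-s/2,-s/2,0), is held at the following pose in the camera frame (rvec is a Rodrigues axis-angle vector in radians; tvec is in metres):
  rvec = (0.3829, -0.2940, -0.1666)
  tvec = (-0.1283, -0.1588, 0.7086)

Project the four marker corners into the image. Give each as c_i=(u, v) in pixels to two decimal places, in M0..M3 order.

Intrinsics K: fx=519.3, fy=550.4, cx=307.5, cy=223.7
Marker side s = 0.199 m; corners in marker frame (Z=0):
  M0 = (-0.0995, +0.0995, 0)
  M1 = (+0.0995, +0.0995, 0)
  M2 = (+0.0995, -0.0995, 0)
  M3 = (-0.0995, -0.0995, 0)
rvec = (0.3829, -0.2940, -0.1666), |rvec| = θ = 0.51069 rad = 29.260°
Rodrigues: sinθ=0.48878, 1−cosθ=0.12759; R = I + sinθ·[k]× + (1−cosθ)·[k]×²:
    [+0.94413 +0.10438 -0.31259]
    [-0.21453 +0.91469 -0.34251]
    [+0.25018 +0.39043 +0.88599]
t = (-0.1283, -0.1588, 0.7086) m
M0: Pc = R·M0+t = (-0.21186, -0.04644, +0.72256); u = 519.3·(-0.21186)/0.72256 + 307.5 = 155.2395, v = 550.4·(-0.04644)/0.72256 + 223.7 = 188.3228
M1: Pc = R·M1+t = (-0.02397, -0.08913, +0.77234); u = 519.3·(-0.02397)/0.77234 + 307.5 = 291.3813, v = 550.4·(-0.08913)/0.77234 + 223.7 = 160.1802
M2: Pc = R·M2+t = (-0.04474, -0.27116, +0.69464); u = 519.3·(-0.04474)/0.69464 + 307.5 = 274.0502, v = 550.4·(-0.27116)/0.69464 + 223.7 = 8.8490
M3: Pc = R·M3+t = (-0.23263, -0.22847, +0.64486); u = 519.3·(-0.23263)/0.64486 + 307.5 = 120.1672, v = 550.4·(-0.22847)/0.64486 + 223.7 = 28.6991

c0=(155.24, 188.32) c1=(291.38, 160.18) c2=(274.05, 8.85) c3=(120.17, 28.70)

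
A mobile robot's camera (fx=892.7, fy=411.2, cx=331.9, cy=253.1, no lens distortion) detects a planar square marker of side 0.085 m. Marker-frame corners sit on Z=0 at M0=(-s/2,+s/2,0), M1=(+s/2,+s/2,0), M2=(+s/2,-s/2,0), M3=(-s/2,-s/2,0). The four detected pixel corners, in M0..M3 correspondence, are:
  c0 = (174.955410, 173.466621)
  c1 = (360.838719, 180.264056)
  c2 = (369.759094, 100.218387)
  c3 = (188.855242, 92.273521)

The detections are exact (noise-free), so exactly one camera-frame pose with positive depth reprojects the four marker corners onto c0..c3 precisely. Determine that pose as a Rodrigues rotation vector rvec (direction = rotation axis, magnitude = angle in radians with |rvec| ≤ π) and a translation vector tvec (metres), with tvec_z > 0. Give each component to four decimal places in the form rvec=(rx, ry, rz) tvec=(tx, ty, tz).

Intrinsics K: fx=892.7, fy=411.2, cx=331.9, cy=253.1
Marker side s = 0.085 m; corners in marker frame (Z=0):
  M0 = (-0.0425, +0.0425, 0)
  M1 = (+0.0425, +0.0425, 0)
  M2 = (+0.0425, -0.0425, 0)
  M3 = (-0.0425, -0.0425, 0)
Detected image corners:
  c0 = (174.955410, 173.466621) px
  c1 = (360.838719, 180.264056) px
  c2 = (369.759094, 100.218387) px
  c3 = (188.855242, 92.273521) px
Planar DLT: solve 8×8 A·h = b for H (H[2,2]=1):
  H  [+2210.68845 -218.06192 +274.43865]
  H  [+113.50928 +906.44825 +136.05988]
  H  [+0.19554 -0.30727 +1.00000]
B = K⁻¹H; ‖b₁‖=2.416668, ‖b₂‖=2.416668; λ = 2/(‖b₁‖+‖b₂‖) = 0.413793, sign → tz>0 ⇒ λ=+0.413793
r₁ = λ·B[:,0] = (+0.99464,+0.06442,+0.08091); r₂ = λ·B[:,1] = (-0.05381,+0.99042,-0.12714)
r₃ = r₁×r₂ = (-0.08833,+0.12211,+0.98858); SVD([r₁ r₂ r₃]) → R = UVᵀ:
  R  [+0.99464 -0.05381 -0.08833]
  R  [+0.06442 +0.99042 +0.12211]
  R  [+0.08091 -0.12714 +0.98858]
t = (-0.02664, -0.11778, +0.41379) m
tr R = 2.973639; θ = arccos((tr R − 1)/2) = 0.162539 rad = 9.313°
axis k = ((R−Rᵀ)₃₂, (R−Rᵀ)₁₃, (R−Rᵀ)₂₁) / (2 sinθ) = (-0.770140, -0.522914, +0.365301)
rvec = θ·k = (-0.125178, -0.084994, +0.059376)

rvec=(-0.1252, -0.0850, 0.0594) tvec=(-0.0266, -0.1178, 0.4138)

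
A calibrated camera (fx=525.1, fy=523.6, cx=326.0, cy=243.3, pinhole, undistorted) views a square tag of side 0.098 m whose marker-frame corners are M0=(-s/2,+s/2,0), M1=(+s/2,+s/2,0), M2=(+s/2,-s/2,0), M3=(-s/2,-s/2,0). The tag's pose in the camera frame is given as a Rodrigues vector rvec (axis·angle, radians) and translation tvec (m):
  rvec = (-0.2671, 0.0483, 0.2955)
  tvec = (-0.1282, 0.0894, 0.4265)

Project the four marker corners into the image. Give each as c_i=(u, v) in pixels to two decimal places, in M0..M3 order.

Intrinsics K: fx=525.1, fy=523.6, cx=326.0, cy=243.3
Marker side s = 0.098 m; corners in marker frame (Z=0):
  M0 = (-0.0490, +0.0490, 0)
  M1 = (+0.0490, +0.0490, 0)
  M2 = (+0.0490, -0.0490, 0)
  M3 = (-0.0490, -0.0490, 0)
rvec = (-0.2671, 0.0483, 0.2955), |rvec| = θ = 0.40124 rad = 22.990°
Rodrigues: sinθ=0.39056, 1−cosθ=0.07942; R = I + sinθ·[k]× + (1−cosθ)·[k]×²:
    [+0.95577 -0.29400 +0.00808]
    [+0.28127 +0.92173 +0.26703]
    [-0.08595 -0.25295 +0.96365]
t = (-0.1282, 0.0894, 0.4265) m
M0: Pc = R·M0+t = (-0.18944, +0.12078, +0.41832); u = 525.1·(-0.18944)/0.41832 + 326.0 = 88.2036, v = 523.6·(+0.12078)/0.41832 + 243.3 = 394.4812
M1: Pc = R·M1+t = (-0.09577, +0.14835, +0.40989); u = 525.1·(-0.09577)/0.40989 + 326.0 = 203.3085, v = 523.6·(+0.14835)/0.40989 + 243.3 = 432.7989
M2: Pc = R·M2+t = (-0.06696, +0.05802, +0.43468); u = 525.1·(-0.06696)/0.43468 + 326.0 = 245.1103, v = 523.6·(+0.05802)/0.43468 + 243.3 = 313.1855
M3: Pc = R·M3+t = (-0.16063, +0.03045, +0.44311); u = 525.1·(-0.16063)/0.44311 + 326.0 = 135.6502, v = 523.6·(+0.03045)/0.44311 + 243.3 = 279.2852

c0=(88.20, 394.48) c1=(203.31, 432.80) c2=(245.11, 313.19) c3=(135.65, 279.29)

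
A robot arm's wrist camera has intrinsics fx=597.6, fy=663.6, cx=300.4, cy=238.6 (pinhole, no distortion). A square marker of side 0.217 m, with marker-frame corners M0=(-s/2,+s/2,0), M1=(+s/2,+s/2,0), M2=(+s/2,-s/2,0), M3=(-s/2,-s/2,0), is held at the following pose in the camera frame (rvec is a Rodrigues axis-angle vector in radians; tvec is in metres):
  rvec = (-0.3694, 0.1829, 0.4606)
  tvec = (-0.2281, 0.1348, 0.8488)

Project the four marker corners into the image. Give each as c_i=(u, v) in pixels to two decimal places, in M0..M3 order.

Intrinsics K: fx=597.6, fy=663.6, cx=300.4, cy=238.6
Marker side s = 0.217 m; corners in marker frame (Z=0):
  M0 = (-0.1085, +0.1085, 0)
  M1 = (+0.1085, +0.1085, 0)
  M2 = (+0.1085, -0.1085, 0)
  M3 = (-0.1085, -0.1085, 0)
rvec = (-0.3694, 0.1829, 0.4606), |rvec| = θ = 0.61811 rad = 35.415°
Rodrigues: sinθ=0.57950, 1−cosθ=0.18503; R = I + sinθ·[k]× + (1−cosθ)·[k]×²:
    [+0.88106 -0.46455 +0.08908]
    [+0.39911 +0.83118 +0.38712]
    [-0.25387 -0.30553 +0.91772]
t = (-0.2281, 0.1348, 0.8488) m
M0: Pc = R·M0+t = (-0.37410, +0.18168, +0.84320); u = 597.6·(-0.37410)/0.84320 + 300.4 = 35.2647, v = 663.6·(+0.18168)/0.84320 + 238.6 = 381.5828
M1: Pc = R·M1+t = (-0.18291, +0.26829, +0.78811); u = 597.6·(-0.18291)/0.78811 + 300.4 = 161.7053, v = 663.6·(+0.26829)/0.78811 + 238.6 = 464.5016
M2: Pc = R·M2+t = (-0.08210, +0.08792, +0.85440); u = 597.6·(-0.08210)/0.85440 + 300.4 = 242.9750, v = 663.6·(+0.08792)/0.85440 + 238.6 = 306.8862
M3: Pc = R·M3+t = (-0.27329, +0.00131, +0.90949); u = 597.6·(-0.27329)/0.90949 + 300.4 = 120.8288, v = 663.6·(+0.00131)/0.90949 + 238.6 = 239.5591

c0=(35.26, 381.58) c1=(161.71, 464.50) c2=(242.97, 306.89) c3=(120.83, 239.56)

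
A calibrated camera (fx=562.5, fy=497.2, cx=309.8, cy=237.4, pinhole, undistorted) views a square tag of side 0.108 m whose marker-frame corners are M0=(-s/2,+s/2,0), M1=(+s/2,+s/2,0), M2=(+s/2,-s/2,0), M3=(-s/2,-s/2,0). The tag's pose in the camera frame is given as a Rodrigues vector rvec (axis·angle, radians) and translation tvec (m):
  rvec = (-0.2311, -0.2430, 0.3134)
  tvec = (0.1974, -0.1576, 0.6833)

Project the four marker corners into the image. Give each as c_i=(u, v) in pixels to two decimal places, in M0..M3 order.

c0=(423.18, 142.68) c1=(502.03, 171.74) c2=(517.98, 104.17) c3=(442.86, 74.18)

Intrinsics K: fx=562.5, fy=497.2, cx=309.8, cy=237.4
Marker side s = 0.108 m; corners in marker frame (Z=0):
  M0 = (-0.0540, +0.0540, 0)
  M1 = (+0.0540, +0.0540, 0)
  M2 = (+0.0540, -0.0540, 0)
  M3 = (-0.0540, -0.0540, 0)
rvec = (-0.2311, -0.2430, 0.3134), |rvec| = θ = 0.45899 rad = 26.298°
Rodrigues: sinθ=0.44305, 1−cosθ=0.10350; R = I + sinθ·[k]× + (1−cosθ)·[k]×²:
    [+0.92274 -0.27492 -0.27014]
    [+0.33010 +0.92551 +0.18566]
    [+0.19898 -0.26048 +0.94475]
t = (0.1974, -0.1576, 0.6833) m
M0: Pc = R·M0+t = (+0.13273, -0.12545, +0.65849); u = 562.5·(+0.13273)/0.65849 + 309.8 = 423.1787, v = 497.2·(-0.12545)/0.65849 + 237.4 = 142.6790
M1: Pc = R·M1+t = (+0.23238, -0.08980, +0.67998); u = 562.5·(+0.23238)/0.67998 + 309.8 = 502.0338, v = 497.2·(-0.08980)/0.67998 + 237.4 = 171.7404
M2: Pc = R·M2+t = (+0.26207, -0.18975, +0.70811); u = 562.5·(+0.26207)/0.70811 + 309.8 = 517.9826, v = 497.2·(-0.18975)/0.70811 + 237.4 = 104.1656
M3: Pc = R·M3+t = (+0.16242, -0.22540, +0.68662); u = 562.5·(+0.16242)/0.68662 + 309.8 = 442.8575, v = 497.2·(-0.22540)/0.68662 + 237.4 = 74.1801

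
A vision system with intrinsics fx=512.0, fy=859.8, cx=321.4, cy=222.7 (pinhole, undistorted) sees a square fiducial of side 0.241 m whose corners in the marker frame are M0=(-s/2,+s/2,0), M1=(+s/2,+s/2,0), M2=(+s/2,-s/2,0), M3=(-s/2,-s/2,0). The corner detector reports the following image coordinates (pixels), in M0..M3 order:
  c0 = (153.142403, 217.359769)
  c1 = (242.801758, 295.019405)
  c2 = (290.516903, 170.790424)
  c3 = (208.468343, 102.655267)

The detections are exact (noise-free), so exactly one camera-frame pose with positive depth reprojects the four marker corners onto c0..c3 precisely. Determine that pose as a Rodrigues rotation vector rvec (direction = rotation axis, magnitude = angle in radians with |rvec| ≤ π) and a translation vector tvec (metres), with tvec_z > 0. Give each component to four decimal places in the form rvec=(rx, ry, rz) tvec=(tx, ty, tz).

Intrinsics K: fx=512.0, fy=859.8, cx=321.4, cy=222.7
Marker side s = 0.241 m; corners in marker frame (Z=0):
  M0 = (-0.1205, +0.1205, 0)
  M1 = (+0.1205, +0.1205, 0)
  M2 = (+0.1205, -0.1205, 0)
  M3 = (-0.1205, -0.1205, 0)
Detected image corners:
  c0 = (153.142403, 217.359769) px
  c1 = (242.801758, 295.019405) px
  c2 = (290.516903, 170.790424) px
  c3 = (208.468343, 102.655267) px
Planar DLT: solve 8×8 A·h = b for H (H[2,2]=1):
  H  [+338.03360 -306.67536 +224.61647]
  H  [+286.19712 +414.08562 +193.13038]
  H  [-0.07785 -0.41455 +1.00000]
B = K⁻¹H; ‖b₁‖=0.795929, ‖b₂‖=0.795929; λ = 2/(‖b₁‖+‖b₂‖) = 1.256393, sign → tz>0 ⇒ λ=+1.256393
r₁ = λ·B[:,0] = (+0.89090,+0.44354,-0.09781); r₂ = λ·B[:,1] = (-0.42560,+0.73999,-0.52084)
r₃ = r₁×r₂ = (-0.15864,+0.50565,+0.84803); SVD([r₁ r₂ r₃]) → R = UVᵀ:
  R  [+0.89090 -0.42560 -0.15864]
  R  [+0.44354 +0.73999 +0.50565]
  R  [-0.09781 -0.52084 +0.84803]
t = (-0.23750, -0.04321, +1.25639) m
tr R = 2.478923; θ = arccos((tr R − 1)/2) = 0.738526 rad = 42.314°
axis k = ((R−Rᵀ)₃₂, (R−Rᵀ)₁₃, (R−Rᵀ)₂₁) / (2 sinθ) = (-0.762397, -0.045174, +0.645531)
rvec = θ·k = (-0.563050, -0.033362, +0.476742)

rvec=(-0.5631, -0.0334, 0.4767) tvec=(-0.2375, -0.0432, 1.2564)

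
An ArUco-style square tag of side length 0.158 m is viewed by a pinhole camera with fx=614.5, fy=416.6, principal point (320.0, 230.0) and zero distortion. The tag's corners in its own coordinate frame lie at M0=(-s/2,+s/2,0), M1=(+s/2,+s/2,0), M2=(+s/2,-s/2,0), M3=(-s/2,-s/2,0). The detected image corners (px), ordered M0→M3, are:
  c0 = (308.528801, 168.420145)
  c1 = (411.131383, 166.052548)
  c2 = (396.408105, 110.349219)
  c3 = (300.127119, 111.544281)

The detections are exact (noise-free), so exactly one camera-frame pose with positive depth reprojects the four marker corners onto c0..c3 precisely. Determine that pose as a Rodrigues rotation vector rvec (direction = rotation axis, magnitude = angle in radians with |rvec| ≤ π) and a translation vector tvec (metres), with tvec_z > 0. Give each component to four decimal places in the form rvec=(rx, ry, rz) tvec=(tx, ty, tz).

rvec=(-0.4178, -0.1023, -0.0741) tvec=(0.0538, -0.2124, 0.9635)

Intrinsics K: fx=614.5, fy=416.6, cx=320.0, cy=230.0
Marker side s = 0.158 m; corners in marker frame (Z=0):
  M0 = (-0.0790, +0.0790, 0)
  M1 = (+0.0790, +0.0790, 0)
  M2 = (+0.0790, -0.0790, 0)
  M3 = (-0.0790, -0.0790, 0)
Detected image corners:
  c0 = (308.528801, 168.420145) px
  c1 = (411.131383, 166.052548) px
  c2 = (396.408105, 110.349219) px
  c3 = (300.127119, 111.544281) px
Planar DLT: solve 8×8 A·h = b for H (H[2,2]=1):
  H  [+670.73524 -73.96788 +354.32492]
  H  [+5.35357 +298.34622 +138.15793]
  H  [+0.11867 -0.41615 +1.00000]
B = K⁻¹H; ‖b₁‖=1.037870, ‖b₂‖=1.037870; λ = 2/(‖b₁‖+‖b₂‖) = 0.963512, sign → tz>0 ⇒ λ=+0.963512
r₁ = λ·B[:,0] = (+0.99215,-0.05074,+0.11434); r₂ = λ·B[:,1] = (+0.09282,+0.91138,-0.40096)
r₃ = r₁×r₂ = (-0.08386,+0.40842,+0.90893); SVD([r₁ r₂ r₃]) → R = UVᵀ:
  R  [+0.99215 +0.09282 -0.08386]
  R  [-0.05074 +0.91138 +0.40842]
  R  [+0.11434 -0.40096 +0.90893]
t = (+0.05382, -0.21241, +0.96351) m
tr R = 2.812458; θ = arccos((tr R − 1)/2) = 0.436519 rad = 25.011°
axis k = ((R−Rᵀ)₃₂, (R−Rᵀ)₁₃, (R−Rᵀ)₂₁) / (2 sinθ) = (-0.957200, -0.234395, -0.169783)
rvec = θ·k = (-0.417836, -0.102318, -0.074114)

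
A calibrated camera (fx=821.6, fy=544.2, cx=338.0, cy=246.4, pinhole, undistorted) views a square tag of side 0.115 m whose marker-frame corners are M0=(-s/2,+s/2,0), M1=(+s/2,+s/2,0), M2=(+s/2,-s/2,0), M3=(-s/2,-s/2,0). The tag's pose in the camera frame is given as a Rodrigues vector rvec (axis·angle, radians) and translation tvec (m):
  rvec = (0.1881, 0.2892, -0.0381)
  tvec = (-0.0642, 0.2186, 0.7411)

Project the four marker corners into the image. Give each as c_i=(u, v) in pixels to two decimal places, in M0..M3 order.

c0=(214.33, 441.75) c1=(331.93, 449.64) c2=(323.26, 369.48) c3=(202.80, 364.91)

Intrinsics K: fx=821.6, fy=544.2, cx=338.0, cy=246.4
Marker side s = 0.115 m; corners in marker frame (Z=0):
  M0 = (-0.0575, +0.0575, 0)
  M1 = (+0.0575, +0.0575, 0)
  M2 = (+0.0575, -0.0575, 0)
  M3 = (-0.0575, -0.0575, 0)
rvec = (0.1881, 0.2892, -0.0381), |rvec| = θ = 0.34709 rad = 19.887°
Rodrigues: sinθ=0.34016, 1−cosθ=0.05963; R = I + sinθ·[k]× + (1−cosθ)·[k]×²:
    [+0.95788 +0.06427 +0.27988]
    [-0.01041 +0.98177 -0.18980]
    [-0.28698 +0.17889 +0.94109]
t = (-0.0642, 0.2186, 0.7411) m
M0: Pc = R·M0+t = (-0.11558, +0.27565, +0.76789); u = 821.6·(-0.11558)/0.76789 + 338.0 = 214.3323, v = 544.2·(+0.27565)/0.76789 + 246.4 = 441.7528
M1: Pc = R·M1+t = (-0.00543, +0.27445, +0.73489); u = 821.6·(-0.00543)/0.73489 + 338.0 = 331.9332, v = 544.2·(+0.27445)/0.73489 + 246.4 = 449.6389
M2: Pc = R·M2+t = (-0.01282, +0.16155, +0.71431); u = 821.6·(-0.01282)/0.71431 + 338.0 = 323.2577, v = 544.2·(+0.16155)/0.71431 + 246.4 = 369.4768
M3: Pc = R·M3+t = (-0.12297, +0.16275, +0.74731); u = 821.6·(-0.12297)/0.74731 + 338.0 = 202.8026, v = 544.2·(+0.16275)/0.74731 + 246.4 = 364.9136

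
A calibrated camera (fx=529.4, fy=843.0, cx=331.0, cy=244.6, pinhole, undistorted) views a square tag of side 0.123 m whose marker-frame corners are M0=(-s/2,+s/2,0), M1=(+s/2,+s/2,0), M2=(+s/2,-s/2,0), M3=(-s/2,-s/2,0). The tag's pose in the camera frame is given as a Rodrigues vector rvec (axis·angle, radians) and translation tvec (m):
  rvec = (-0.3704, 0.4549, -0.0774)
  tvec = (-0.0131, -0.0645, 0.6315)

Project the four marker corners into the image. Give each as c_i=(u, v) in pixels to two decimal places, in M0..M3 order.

Intrinsics K: fx=529.4, fy=843.0, cx=331.0, cy=244.6
Marker side s = 0.123 m; corners in marker frame (Z=0):
  M0 = (-0.0615, +0.0615, 0)
  M1 = (+0.0615, +0.0615, 0)
  M2 = (+0.0615, -0.0615, 0)
  M3 = (-0.0615, -0.0615, 0)
rvec = (-0.3704, 0.4549, -0.0774), |rvec| = θ = 0.59171 rad = 33.902°
Rodrigues: sinθ=0.55778, 1−cosθ=0.17001; R = I + sinθ·[k]× + (1−cosθ)·[k]×²:
    [+0.89661 -0.00886 +0.44274]
    [-0.15478 +0.93047 +0.33206]
    [-0.41489 -0.36626 +0.83290]
t = (-0.0131, -0.0645, 0.6315) m
M0: Pc = R·M0+t = (-0.06879, +0.00224, +0.63449); u = 529.4·(-0.06879)/0.63449 + 331.0 = 273.6070, v = 843.0·(+0.00224)/0.63449 + 244.6 = 247.5800
M1: Pc = R·M1+t = (+0.04150, -0.01679, +0.58346); u = 529.4·(+0.04150)/0.58346 + 331.0 = 368.6519, v = 843.0·(-0.01679)/0.58346 + 244.6 = 220.3341
M2: Pc = R·M2+t = (+0.04259, -0.13124, +0.62851); u = 529.4·(+0.04259)/0.62851 + 331.0 = 366.8707, v = 843.0·(-0.13124)/0.62851 + 244.6 = 68.5678
M3: Pc = R·M3+t = (-0.06770, -0.11221, +0.67954); u = 529.4·(-0.06770)/0.67954 + 331.0 = 278.2605, v = 843.0·(-0.11221)/0.67954 + 244.6 = 105.4048

c0=(273.61, 247.58) c1=(368.65, 220.33) c2=(366.87, 68.57) c3=(278.26, 105.40)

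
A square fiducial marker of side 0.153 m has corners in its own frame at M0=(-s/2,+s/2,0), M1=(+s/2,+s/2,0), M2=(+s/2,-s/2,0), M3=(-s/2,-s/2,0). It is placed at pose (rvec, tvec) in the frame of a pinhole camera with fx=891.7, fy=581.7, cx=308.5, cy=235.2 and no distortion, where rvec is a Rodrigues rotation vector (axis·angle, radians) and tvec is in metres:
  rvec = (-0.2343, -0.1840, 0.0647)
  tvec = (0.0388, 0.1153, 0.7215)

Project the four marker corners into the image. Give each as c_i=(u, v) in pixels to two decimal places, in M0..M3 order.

c0=(257.47, 389.49) c1=(446.13, 394.34) c2=(447.18, 271.94) c3=(267.96, 262.86)

Intrinsics K: fx=891.7, fy=581.7, cx=308.5, cy=235.2
Marker side s = 0.153 m; corners in marker frame (Z=0):
  M0 = (-0.0765, +0.0765, 0)
  M1 = (+0.0765, +0.0765, 0)
  M2 = (+0.0765, -0.0765, 0)
  M3 = (-0.0765, -0.0765, 0)
rvec = (-0.2343, -0.1840, 0.0647), |rvec| = θ = 0.30486 rad = 17.467°
Rodrigues: sinθ=0.30016, 1−cosθ=0.04611; R = I + sinθ·[k]× + (1−cosθ)·[k]×²:
    [+0.98113 -0.04231 -0.18868]
    [+0.08509 +0.97069 +0.22478]
    [+0.17364 -0.23659 +0.95597]
t = (0.0388, 0.1153, 0.7215) m
M0: Pc = R·M0+t = (-0.03949, +0.18305, +0.69012); u = 891.7·(-0.03949)/0.69012 + 308.5 = 257.4710, v = 581.7·(+0.18305)/0.69012 + 235.2 = 389.4913
M1: Pc = R·M1+t = (+0.11062, +0.19607, +0.71668); u = 891.7·(+0.11062)/0.71668 + 308.5 = 446.1326, v = 581.7·(+0.19607)/0.71668 + 235.2 = 394.3387
M2: Pc = R·M2+t = (+0.11709, +0.04755, +0.75288); u = 891.7·(+0.11709)/0.75288 + 308.5 = 447.1828, v = 581.7·(+0.04755)/0.75288 + 235.2 = 271.9401
M3: Pc = R·M3+t = (-0.03302, +0.03453, +0.72632); u = 891.7·(-0.03302)/0.72632 + 308.5 = 267.9623, v = 581.7·(+0.03453)/0.72632 + 235.2 = 262.8571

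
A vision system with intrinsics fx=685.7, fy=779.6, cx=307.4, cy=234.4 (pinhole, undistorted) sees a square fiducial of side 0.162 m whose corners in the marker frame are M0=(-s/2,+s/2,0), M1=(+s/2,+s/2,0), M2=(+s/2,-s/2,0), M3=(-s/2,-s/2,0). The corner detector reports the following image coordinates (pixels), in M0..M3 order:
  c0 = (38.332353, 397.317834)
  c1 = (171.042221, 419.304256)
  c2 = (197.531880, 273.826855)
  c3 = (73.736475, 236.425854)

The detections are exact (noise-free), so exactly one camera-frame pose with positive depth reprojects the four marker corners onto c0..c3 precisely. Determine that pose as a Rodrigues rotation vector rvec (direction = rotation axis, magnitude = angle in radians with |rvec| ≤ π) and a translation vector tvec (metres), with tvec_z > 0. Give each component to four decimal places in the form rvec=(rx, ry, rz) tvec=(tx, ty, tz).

rvec=(-0.1617, -0.6137, 0.2314) tvec=(-0.2187, 0.1012, 0.8175)

Intrinsics K: fx=685.7, fy=779.6, cx=307.4, cy=234.4
Marker side s = 0.162 m; corners in marker frame (Z=0):
  M0 = (-0.0810, +0.0810, 0)
  M1 = (+0.0810, +0.0810, 0)
  M2 = (+0.0810, -0.0810, 0)
  M3 = (-0.0810, -0.0810, 0)
Detected image corners:
  c0 = (38.332353, 397.317834) px
  c1 = (171.042221, 419.304256) px
  c2 = (197.531880, 273.826855) px
  c3 = (73.736475, 236.425854) px
Planar DLT: solve 8×8 A·h = b for H (H[2,2]=1):
  H  [+871.93925 -221.57735 +123.98996]
  H  [+407.52066 +854.52266 +330.87328]
  H  [+0.67285 -0.26670 +1.00000]
B = K⁻¹H; ‖b₁‖=1.223207, ‖b₂‖=1.223207; λ = 2/(‖b₁‖+‖b₂‖) = 0.817523, sign → tz>0 ⇒ λ=+0.817523
r₁ = λ·B[:,0] = (+0.79297,+0.26196,+0.55007); r₂ = λ·B[:,1] = (-0.16643,+0.96165,-0.21803)
r₃ = r₁×r₂ = (-0.58609,+0.08134,+0.80615); SVD([r₁ r₂ r₃]) → R = UVᵀ:
  R  [+0.79297 -0.16643 -0.58609]
  R  [+0.26196 +0.96165 +0.08134]
  R  [+0.55007 -0.21803 +0.80615]
t = (-0.21867, +0.10117, +0.81752) m
tr R = 2.560765; θ = arccos((tr R − 1)/2) = 0.675519 rad = 38.704°
axis k = ((R−Rᵀ)₃₂, (R−Rᵀ)₁₃, (R−Rᵀ)₂₁) / (2 sinθ) = (-0.239385, -0.908493, +0.342543)
rvec = θ·k = (-0.161709, -0.613704, +0.231394)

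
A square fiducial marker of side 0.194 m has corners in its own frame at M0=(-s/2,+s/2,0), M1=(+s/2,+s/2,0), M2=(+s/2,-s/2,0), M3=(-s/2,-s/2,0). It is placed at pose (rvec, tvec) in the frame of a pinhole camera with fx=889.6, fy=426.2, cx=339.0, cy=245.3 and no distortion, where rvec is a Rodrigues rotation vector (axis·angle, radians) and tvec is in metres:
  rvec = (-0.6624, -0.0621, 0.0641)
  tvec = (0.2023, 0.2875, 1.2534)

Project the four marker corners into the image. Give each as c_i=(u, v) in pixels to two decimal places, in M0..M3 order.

c0=(415.12, 372.84) c1=(558.26, 377.55) c2=(543.55, 316.15) c3=(413.40, 311.53)

Intrinsics K: fx=889.6, fy=426.2, cx=339.0, cy=245.3
Marker side s = 0.194 m; corners in marker frame (Z=0):
  M0 = (-0.0970, +0.0970, 0)
  M1 = (+0.0970, +0.0970, 0)
  M2 = (+0.0970, -0.0970, 0)
  M3 = (-0.0970, -0.0970, 0)
rvec = (-0.6624, -0.0621, 0.0641), |rvec| = θ = 0.66839 rad = 38.296°
Rodrigues: sinθ=0.61972, 1−cosθ=0.21518; R = I + sinθ·[k]× + (1−cosθ)·[k]×²:
    [+0.99616 -0.03962 -0.07803]
    [+0.07925 +0.78668 +0.61225]
    [+0.03713 -0.61609 +0.78680]
t = (0.2023, 0.2875, 1.2534) m
M0: Pc = R·M0+t = (+0.10183, +0.35612, +1.19004); u = 889.6·(+0.10183)/1.19004 + 339.0 = 415.1212, v = 426.2·(+0.35612)/1.19004 + 245.3 = 372.8412
M1: Pc = R·M1+t = (+0.29508, +0.37149, +1.19724); u = 889.6·(+0.29508)/1.19724 + 339.0 = 558.2603, v = 426.2·(+0.37149)/1.19724 + 245.3 = 377.5467
M2: Pc = R·M2+t = (+0.30277, +0.21888, +1.31676); u = 889.6·(+0.30277)/1.31676 + 339.0 = 543.5511, v = 426.2·(+0.21888)/1.31676 + 245.3 = 316.1451
M3: Pc = R·M3+t = (+0.10952, +0.20351, +1.30956); u = 889.6·(+0.10952)/1.30956 + 339.0 = 413.3951, v = 426.2·(+0.20351)/1.30956 + 245.3 = 311.5314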